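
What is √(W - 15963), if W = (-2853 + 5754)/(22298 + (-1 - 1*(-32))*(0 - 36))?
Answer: 3*I*√795796831270/21182 ≈ 126.34*I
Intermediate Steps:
W = 2901/21182 (W = 2901/(22298 + (-1 + 32)*(-36)) = 2901/(22298 + 31*(-36)) = 2901/(22298 - 1116) = 2901/21182 ≈ 0.13696)
√(W - 15963) = √(2901/21182 - 15963) = √(-338125365/21182) = 3*I*√795796831270/21182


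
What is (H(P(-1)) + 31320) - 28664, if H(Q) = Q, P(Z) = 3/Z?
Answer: 2653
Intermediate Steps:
(H(P(-1)) + 31320) - 28664 = (3/(-1) + 31320) - 28664 = (3*(-1) + 31320) - 28664 = (-3 + 31320) - 28664 = 31317 - 28664 = 2653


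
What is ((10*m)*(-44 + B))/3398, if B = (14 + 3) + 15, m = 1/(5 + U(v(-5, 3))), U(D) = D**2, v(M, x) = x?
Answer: -30/11893 ≈ -0.0025225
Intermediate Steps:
m = 1/14 (m = 1/(5 + 3**2) = 1/(5 + 9) = 1/14 ≈ 0.071429)
B = 32 (B = 17 + 15 = 32)
((10*m)*(-44 + B))/3398 = ((10*(1/14))*(-44 + 32))/3398 = ((5/7)*(-12))*(1/3398) = -60/7*1/3398 = -30/11893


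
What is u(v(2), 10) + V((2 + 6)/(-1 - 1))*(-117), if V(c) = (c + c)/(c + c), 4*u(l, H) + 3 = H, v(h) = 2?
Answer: -461/4 ≈ -115.25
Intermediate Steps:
u(l, H) = -3/4 + H/4
V(c) = 1 (V(c) = (2*c)/((2*c)) = (2*c)*(1/(2*c)) = 1)
u(v(2), 10) + V((2 + 6)/(-1 - 1))*(-117) = (-3/4 + (1/4)*10) + 1*(-117) = (-3/4 + 5/2) - 117 = 7/4 - 117 = -461/4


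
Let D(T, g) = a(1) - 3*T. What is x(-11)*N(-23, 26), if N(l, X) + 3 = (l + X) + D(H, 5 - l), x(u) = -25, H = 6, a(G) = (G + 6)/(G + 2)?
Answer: 1175/3 ≈ 391.67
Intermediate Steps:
a(G) = (6 + G)/(2 + G)
D(T, g) = 7/3 - 3*T (D(T, g) = (6 + 1)/(2 + 1) - 3*T = 7/3 - 3*T)
N(l, X) = -56/3 + X + l (N(l, X) = -3 + ((l + X) + (7/3 - 3*6)) = -3 + ((X + l) + (7/3 - 18)) = -3 + ((X + l) - 47/3) = -3 + (-47/3 + X + l) = -56/3 + X + l)
x(-11)*N(-23, 26) = -25*(-56/3 + 26 - 23) = -25*(-47/3) = 1175/3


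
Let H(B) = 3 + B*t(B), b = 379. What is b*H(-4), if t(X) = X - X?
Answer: 1137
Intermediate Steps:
t(X) = 0
H(B) = 3 (H(B) = 3 + B*0 = 3 + 0 = 3)
b*H(-4) = 379*3 = 1137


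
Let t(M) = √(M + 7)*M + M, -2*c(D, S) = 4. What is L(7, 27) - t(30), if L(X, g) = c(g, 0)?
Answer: -32 - 30*√37 ≈ -214.48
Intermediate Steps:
c(D, S) = -2 (c(D, S) = -½*4 = -2)
L(X, g) = -2
t(M) = M + M*√(7 + M) (t(M) = √(7 + M)*M + M = M*√(7 + M) + M = M + M*√(7 + M))
L(7, 27) - t(30) = -2 - 30*(1 + √(7 + 30)) = -2 - 30*(1 + √37) = -2 - (30 + 30*√37) = -2 + (-30 - 30*√37) = -32 - 30*√37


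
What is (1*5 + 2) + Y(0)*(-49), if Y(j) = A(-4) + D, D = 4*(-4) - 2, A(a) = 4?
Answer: 693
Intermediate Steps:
D = -18 (D = -16 - 2 = -18)
Y(j) = -14 (Y(j) = 4 - 18 = -14)
(1*5 + 2) + Y(0)*(-49) = (1*5 + 2) - 14*(-49) = (5 + 2) + 686 = 7 + 686 = 693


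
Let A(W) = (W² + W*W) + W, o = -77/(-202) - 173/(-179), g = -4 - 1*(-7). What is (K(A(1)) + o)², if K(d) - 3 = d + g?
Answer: 139988970801/1307400964 ≈ 107.07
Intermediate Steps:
g = 3 (g = -4 + 7 = 3)
o = 48729/36158 (o = -77*(-1/202) - 173*(-1/179) = 77/202 + 173/179 = 48729/36158 ≈ 1.3477)
A(W) = W + 2*W² (A(W) = (W² + W²) + W = 2*W² + W = W + 2*W²)
K(d) = 6 + d (K(d) = 3 + (d + 3) = 3 + (3 + d) = 6 + d)
(K(A(1)) + o)² = ((6 + 1*(1 + 2*1)) + 48729/36158)² = ((6 + 1*(1 + 2)) + 48729/36158)² = ((6 + 1*3) + 48729/36158)² = ((6 + 3) + 48729/36158)² = (9 + 48729/36158)² = (374151/36158)² = 139988970801/1307400964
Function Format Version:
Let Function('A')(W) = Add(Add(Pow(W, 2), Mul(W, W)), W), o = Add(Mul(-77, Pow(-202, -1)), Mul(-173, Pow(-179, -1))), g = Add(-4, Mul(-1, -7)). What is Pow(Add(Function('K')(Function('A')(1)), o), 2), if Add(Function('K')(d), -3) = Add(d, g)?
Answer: Rational(139988970801, 1307400964) ≈ 107.07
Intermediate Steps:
g = 3 (g = Add(-4, 7) = 3)
o = Rational(48729, 36158) (o = Add(Mul(-77, Rational(-1, 202)), Mul(-173, Rational(-1, 179))) = Add(Rational(77, 202), Rational(173, 179)) = Rational(48729, 36158) ≈ 1.3477)
Function('A')(W) = Add(W, Mul(2, Pow(W, 2))) (Function('A')(W) = Add(Add(Pow(W, 2), Pow(W, 2)), W) = Add(Mul(2, Pow(W, 2)), W) = Add(W, Mul(2, Pow(W, 2))))
Function('K')(d) = Add(6, d) (Function('K')(d) = Add(3, Add(d, 3)) = Add(3, Add(3, d)) = Add(6, d))
Pow(Add(Function('K')(Function('A')(1)), o), 2) = Pow(Add(Add(6, Mul(1, Add(1, Mul(2, 1)))), Rational(48729, 36158)), 2) = Pow(Add(Add(6, Mul(1, Add(1, 2))), Rational(48729, 36158)), 2) = Pow(Add(Add(6, Mul(1, 3)), Rational(48729, 36158)), 2) = Pow(Add(Add(6, 3), Rational(48729, 36158)), 2) = Pow(Add(9, Rational(48729, 36158)), 2) = Pow(Rational(374151, 36158), 2) = Rational(139988970801, 1307400964)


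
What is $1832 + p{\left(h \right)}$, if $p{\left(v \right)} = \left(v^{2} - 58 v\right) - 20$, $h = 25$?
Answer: $987$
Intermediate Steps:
$p{\left(v \right)} = -20 + v^{2} - 58 v$
$1832 + p{\left(h \right)} = 1832 - \left(1470 - 625\right) = 1832 - 845 = 987$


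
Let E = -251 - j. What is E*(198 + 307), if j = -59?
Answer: -96960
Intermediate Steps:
E = -192 (E = -251 - 1*(-59) = -251 + 59 = -192)
E*(198 + 307) = -192*(198 + 307) = -192*505 = -96960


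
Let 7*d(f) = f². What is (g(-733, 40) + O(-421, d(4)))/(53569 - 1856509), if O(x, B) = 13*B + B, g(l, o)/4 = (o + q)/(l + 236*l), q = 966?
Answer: -1388762/78302134935 ≈ -1.7736e-5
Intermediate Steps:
g(l, o) = 4*(966 + o)/(237*l) (g(l, o) = 4*((o + 966)/(l + 236*l)) = 4*((966 + o)/((237*l))) = 4*((966 + o)*(1/(237*l))) = 4*((966 + o)/(237*l)) = 4*(966 + o)/(237*l))
d(f) = f²/7
O(x, B) = 14*B
(g(-733, 40) + O(-421, d(4)))/(53569 - 1856509) = ((4/237)*(966 + 40)/(-733) + 14*((⅐)*4²))/(53569 - 1856509) = ((4/237)*(-1/733)*1006 + 14*((⅐)*16))/(-1802940) = (-4024/173721 + 14*(16/7))*(-1/1802940) = (-4024/173721 + 32)*(-1/1802940) = (5555048/173721)*(-1/1802940) = -1388762/78302134935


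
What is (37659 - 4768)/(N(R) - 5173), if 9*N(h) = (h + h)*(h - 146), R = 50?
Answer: -98673/18719 ≈ -5.2713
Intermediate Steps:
N(h) = 2*h*(-146 + h)/9 (N(h) = ((h + h)*(h - 146))/9 = ((2*h)*(-146 + h))/9 = (2*h*(-146 + h))/9 = 2*h*(-146 + h)/9)
(37659 - 4768)/(N(R) - 5173) = (37659 - 4768)/((2/9)*50*(-146 + 50) - 5173) = 32891/((2/9)*50*(-96) - 5173) = 32891/(-3200/3 - 5173) = 32891/(-18719/3) = 32891*(-3/18719) = -98673/18719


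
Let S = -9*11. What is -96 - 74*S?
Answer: 7230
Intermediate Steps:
S = -99
-96 - 74*S = -96 - 74*(-99) = -96 + 7326 = 7230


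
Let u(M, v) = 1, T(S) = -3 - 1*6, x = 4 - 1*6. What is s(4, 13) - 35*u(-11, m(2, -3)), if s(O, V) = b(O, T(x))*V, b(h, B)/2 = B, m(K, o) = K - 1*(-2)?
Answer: -269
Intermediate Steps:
x = -2 (x = 4 - 6 = -2)
m(K, o) = 2 + K (m(K, o) = K + 2 = 2 + K)
T(S) = -9 (T(S) = -3 - 6 = -9)
b(h, B) = 2*B
s(O, V) = -18*V (s(O, V) = (2*(-9))*V = -18*V)
s(4, 13) - 35*u(-11, m(2, -3)) = -18*13 - 35*1 = -234 - 35 = -269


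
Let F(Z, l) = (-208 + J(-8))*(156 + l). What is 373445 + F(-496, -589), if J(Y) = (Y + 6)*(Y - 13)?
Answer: 445323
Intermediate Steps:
J(Y) = (-13 + Y)*(6 + Y) (J(Y) = (6 + Y)*(-13 + Y) = (-13 + Y)*(6 + Y))
F(Z, l) = -25896 - 166*l (F(Z, l) = (-208 + (-78 + (-8)² - 7*(-8)))*(156 + l) = (-208 + (-78 + 64 + 56))*(156 + l) = (-208 + 42)*(156 + l) = -166*(156 + l) = -25896 - 166*l)
373445 + F(-496, -589) = 373445 + (-25896 - 166*(-589)) = 373445 + (-25896 + 97774) = 373445 + 71878 = 445323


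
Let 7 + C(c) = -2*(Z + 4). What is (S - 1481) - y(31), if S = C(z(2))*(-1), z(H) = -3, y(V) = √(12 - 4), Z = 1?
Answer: -1464 - 2*√2 ≈ -1466.8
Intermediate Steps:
y(V) = 2*√2 (y(V) = √8 = 2*√2)
C(c) = -17 (C(c) = -7 - 2*(1 + 4) = -7 - 2*5 = -7 - 10 = -17)
S = 17 (S = -17*(-1) = 17)
(S - 1481) - y(31) = (17 - 1481) - 2*√2 = -1464 - 2*√2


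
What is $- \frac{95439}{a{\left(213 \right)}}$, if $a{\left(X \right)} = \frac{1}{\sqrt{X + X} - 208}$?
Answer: $19851312 - 95439 \sqrt{426} \approx 1.7881 \cdot 10^{7}$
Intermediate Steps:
$a{\left(X \right)} = \frac{1}{-208 + \sqrt{2} \sqrt{X}}$ ($a{\left(X \right)} = \frac{1}{\sqrt{2 X} - 208} = \frac{1}{\sqrt{2} \sqrt{X} - 208} = \frac{1}{-208 + \sqrt{2} \sqrt{X}}$)
$- \frac{95439}{a{\left(213 \right)}} = - \frac{95439}{\frac{1}{-208 + \sqrt{2} \sqrt{213}}} = - \frac{95439}{\frac{1}{-208 + \sqrt{426}}} = - 95439 \left(-208 + \sqrt{426}\right) = 19851312 - 95439 \sqrt{426}$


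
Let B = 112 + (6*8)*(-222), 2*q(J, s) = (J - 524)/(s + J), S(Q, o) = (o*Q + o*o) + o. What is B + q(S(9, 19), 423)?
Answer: -20539685/1948 ≈ -10544.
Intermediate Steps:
S(Q, o) = o + o² + Q*o (S(Q, o) = (Q*o + o²) + o = (o² + Q*o) + o = o + o² + Q*o)
q(J, s) = (-524 + J)/(2*(J + s)) (q(J, s) = ((J - 524)/(s + J))/2 = ((-524 + J)/(J + s))/2 = (-524 + J)/(2*(J + s)))
B = -10544 (B = 112 + 48*(-222) = 112 - 10656 = -10544)
B + q(S(9, 19), 423) = -10544 + (-262 + (19*(1 + 9 + 19))/2)/(19*(1 + 9 + 19) + 423) = -10544 + (-262 + (19*29)/2)/(19*29 + 423) = -10544 + (-262 + (½)*551)/(551 + 423) = -10544 + (-262 + 551/2)/974 = -10544 + (1/974)*(27/2) = -10544 + 27/1948 = -20539685/1948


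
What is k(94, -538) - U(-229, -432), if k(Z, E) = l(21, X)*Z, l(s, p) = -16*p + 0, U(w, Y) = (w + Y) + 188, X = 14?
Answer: -20583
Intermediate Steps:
U(w, Y) = 188 + Y + w (U(w, Y) = (Y + w) + 188 = 188 + Y + w)
l(s, p) = -16*p
k(Z, E) = -224*Z (k(Z, E) = (-16*14)*Z = -224*Z)
k(94, -538) - U(-229, -432) = -224*94 - (188 - 432 - 229) = -21056 - 1*(-473) = -21056 + 473 = -20583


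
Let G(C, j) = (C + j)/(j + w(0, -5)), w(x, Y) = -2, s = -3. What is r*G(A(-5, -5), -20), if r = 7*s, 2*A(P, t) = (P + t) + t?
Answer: -105/4 ≈ -26.250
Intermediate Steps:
A(P, t) = t + P/2 (A(P, t) = ((P + t) + t)/2 = (P + 2*t)/2 = t + P/2)
r = -21 (r = 7*(-3) = -21)
G(C, j) = (C + j)/(-2 + j) (G(C, j) = (C + j)/(j - 2) = (C + j)/(-2 + j))
r*G(A(-5, -5), -20) = -21*((-5 + (1/2)*(-5)) - 20)/(-2 - 20) = -21*((-5 - 5/2) - 20)/(-22) = -(-21)*(-15/2 - 20)/22 = -(-21)*(-55)/(22*2) = -21*5/4 = -105/4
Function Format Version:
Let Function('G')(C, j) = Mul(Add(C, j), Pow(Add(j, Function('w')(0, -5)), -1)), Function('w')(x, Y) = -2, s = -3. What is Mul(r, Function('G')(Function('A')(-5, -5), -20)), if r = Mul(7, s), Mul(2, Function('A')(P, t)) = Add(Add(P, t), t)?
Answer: Rational(-105, 4) ≈ -26.250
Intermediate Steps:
Function('A')(P, t) = Add(t, Mul(Rational(1, 2), P)) (Function('A')(P, t) = Mul(Rational(1, 2), Add(Add(P, t), t)) = Mul(Rational(1, 2), Add(P, Mul(2, t))) = Add(t, Mul(Rational(1, 2), P)))
r = -21 (r = Mul(7, -3) = -21)
Function('G')(C, j) = Mul(Pow(Add(-2, j), -1), Add(C, j)) (Function('G')(C, j) = Mul(Add(C, j), Pow(Add(j, -2), -1)) = Mul(Add(C, j), Pow(Add(-2, j), -1)) = Mul(Pow(Add(-2, j), -1), Add(C, j)))
Mul(r, Function('G')(Function('A')(-5, -5), -20)) = Mul(-21, Mul(Pow(Add(-2, -20), -1), Add(Add(-5, Mul(Rational(1, 2), -5)), -20))) = Mul(-21, Mul(Pow(-22, -1), Add(Add(-5, Rational(-5, 2)), -20))) = Mul(-21, Mul(Rational(-1, 22), Add(Rational(-15, 2), -20))) = Mul(-21, Mul(Rational(-1, 22), Rational(-55, 2))) = Mul(-21, Rational(5, 4)) = Rational(-105, 4)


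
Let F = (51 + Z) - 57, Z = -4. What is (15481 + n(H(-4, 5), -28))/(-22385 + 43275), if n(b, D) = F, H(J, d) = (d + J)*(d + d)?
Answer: 15471/20890 ≈ 0.74059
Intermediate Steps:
H(J, d) = 2*d*(J + d) (H(J, d) = (J + d)*(2*d) = 2*d*(J + d))
F = -10 (F = (51 - 4) - 57 = 47 - 57 = -10)
n(b, D) = -10
(15481 + n(H(-4, 5), -28))/(-22385 + 43275) = (15481 - 10)/(-22385 + 43275) = 15471/20890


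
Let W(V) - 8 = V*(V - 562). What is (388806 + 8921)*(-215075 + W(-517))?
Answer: 136331270152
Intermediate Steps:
W(V) = 8 + V*(-562 + V) (W(V) = 8 + V*(V - 562) = 8 + V*(-562 + V))
(388806 + 8921)*(-215075 + W(-517)) = (388806 + 8921)*(-215075 + (8 + (-517)² - 562*(-517))) = 397727*(-215075 + (8 + 267289 + 290554)) = 397727*(-215075 + 557851) = 397727*342776 = 136331270152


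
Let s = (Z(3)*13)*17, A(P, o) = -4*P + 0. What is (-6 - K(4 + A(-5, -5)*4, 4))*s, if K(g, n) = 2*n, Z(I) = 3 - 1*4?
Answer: 3094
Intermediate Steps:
Z(I) = -1 (Z(I) = 3 - 4 = -1)
A(P, o) = -4*P
s = -221 (s = -1*13*17 = -13*17 = -221)
(-6 - K(4 + A(-5, -5)*4, 4))*s = (-6 - 2*4)*(-221) = (-6 - 1*8)*(-221) = (-6 - 8)*(-221) = -14*(-221) = 3094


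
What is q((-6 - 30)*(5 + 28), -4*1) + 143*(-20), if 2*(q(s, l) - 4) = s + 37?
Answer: -6863/2 ≈ -3431.5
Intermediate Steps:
q(s, l) = 45/2 + s/2 (q(s, l) = 4 + (s + 37)/2 = 4 + (37 + s)/2 = 4 + (37/2 + s/2) = 45/2 + s/2)
q((-6 - 30)*(5 + 28), -4*1) + 143*(-20) = (45/2 + ((-6 - 30)*(5 + 28))/2) + 143*(-20) = (45/2 + (-36*33)/2) - 2860 = (45/2 + (1/2)*(-1188)) - 2860 = (45/2 - 594) - 2860 = -1143/2 - 2860 = -6863/2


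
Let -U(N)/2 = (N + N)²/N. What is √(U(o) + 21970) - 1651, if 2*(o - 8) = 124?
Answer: -1651 + √21410 ≈ -1504.7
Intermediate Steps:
o = 70 (o = 8 + (½)*124 = 8 + 62 = 70)
U(N) = -8*N (U(N) = -2*(N + N)²/N = -2*(2*N)²/N = -2*4*N²/N = -8*N)
√(U(o) + 21970) - 1651 = √(-8*70 + 21970) - 1651 = √(-560 + 21970) - 1651 = √21410 - 1651 = -1651 + √21410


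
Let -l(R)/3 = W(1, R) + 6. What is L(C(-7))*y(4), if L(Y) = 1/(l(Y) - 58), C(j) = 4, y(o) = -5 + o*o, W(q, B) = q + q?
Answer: -11/82 ≈ -0.13415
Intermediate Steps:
W(q, B) = 2*q
y(o) = -5 + o²
l(R) = -24 (l(R) = -3*(2*1 + 6) = -3*(2 + 6) = -3*8 = -24)
L(Y) = -1/82 (L(Y) = 1/(-24 - 58) = 1/(-82) = -1/82)
L(C(-7))*y(4) = -(-5 + 4²)/82 = -(-5 + 16)/82 = -1/82*11 = -11/82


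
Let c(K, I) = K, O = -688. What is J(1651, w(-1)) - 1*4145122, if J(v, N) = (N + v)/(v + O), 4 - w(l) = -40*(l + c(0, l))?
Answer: -3991750871/963 ≈ -4.1451e+6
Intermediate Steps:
w(l) = 4 + 40*l (w(l) = 4 - (-40)*(l + 0) = 4 - (-40)*l = 4 + 40*l)
J(v, N) = (N + v)/(-688 + v) (J(v, N) = (N + v)/(v - 688) = (N + v)/(-688 + v))
J(1651, w(-1)) - 1*4145122 = ((4 + 40*(-1)) + 1651)/(-688 + 1651) - 1*4145122 = ((4 - 40) + 1651)/963 - 4145122 = (-36 + 1651)/963 - 4145122 = (1/963)*1615 - 4145122 = 1615/963 - 4145122 = -3991750871/963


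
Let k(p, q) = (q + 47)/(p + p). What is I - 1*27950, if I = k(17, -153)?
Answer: -475203/17 ≈ -27953.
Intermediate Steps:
k(p, q) = (47 + q)/(2*p) (k(p, q) = (47 + q)/((2*p)) = (47 + q)*(1/(2*p)) = (47 + q)/(2*p))
I = -53/17 (I = (½)*(47 - 153)/17 = (½)*(1/17)*(-106) = -53/17 ≈ -3.1176)
I - 1*27950 = -53/17 - 1*27950 = -53/17 - 27950 = -475203/17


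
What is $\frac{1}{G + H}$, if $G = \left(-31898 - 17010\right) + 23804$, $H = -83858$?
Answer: $- \frac{1}{108962} \approx -9.1775 \cdot 10^{-6}$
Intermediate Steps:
$G = -25104$ ($G = -48908 + 23804 = -25104$)
$\frac{1}{G + H} = \frac{1}{-25104 - 83858} = \frac{1}{-108962} = - \frac{1}{108962}$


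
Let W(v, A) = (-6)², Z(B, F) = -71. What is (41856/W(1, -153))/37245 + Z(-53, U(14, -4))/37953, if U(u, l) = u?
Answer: 13827431/471186495 ≈ 0.029346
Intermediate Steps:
W(v, A) = 36
(41856/W(1, -153))/37245 + Z(-53, U(14, -4))/37953 = (41856/36)/37245 - 71/37953 = (41856*(1/36))*(1/37245) - 71*1/37953 = (3488/3)*(1/37245) - 71/37953 = 3488/111735 - 71/37953 = 13827431/471186495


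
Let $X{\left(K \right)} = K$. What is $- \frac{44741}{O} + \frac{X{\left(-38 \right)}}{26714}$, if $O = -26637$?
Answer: $\frac{31426286}{18725811} \approx 1.6782$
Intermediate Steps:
$- \frac{44741}{O} + \frac{X{\left(-38 \right)}}{26714} = - \frac{44741}{-26637} - \frac{38}{26714} = \left(-44741\right) \left(- \frac{1}{26637}\right) - \frac{1}{703} = \frac{44741}{26637} - \frac{1}{703} = \frac{31426286}{18725811}$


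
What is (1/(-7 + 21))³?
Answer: 1/2744 ≈ 0.00036443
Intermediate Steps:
(1/(-7 + 21))³ = (1/14)³ = 1/2744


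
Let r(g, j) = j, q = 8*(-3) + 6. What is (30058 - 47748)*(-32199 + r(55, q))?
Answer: 569918730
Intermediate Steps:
q = -18 (q = -24 + 6 = -18)
(30058 - 47748)*(-32199 + r(55, q)) = (30058 - 47748)*(-32199 - 18) = -17690*(-32217) = 569918730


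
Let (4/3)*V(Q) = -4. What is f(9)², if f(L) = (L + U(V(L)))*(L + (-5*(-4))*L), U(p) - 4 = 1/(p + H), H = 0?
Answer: 5731236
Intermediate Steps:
V(Q) = -3 (V(Q) = (¾)*(-4) = -3)
U(p) = 4 + 1/p (U(p) = 4 + 1/(p + 0) = 4 + 1/p)
f(L) = 21*L*(11/3 + L) (f(L) = (L + (4 + 1/(-3)))*(L + (-5*(-4))*L) = (L + (4 - ⅓))*(L + 20*L) = (L + 11/3)*(21*L) = (11/3 + L)*(21*L) = 21*L*(11/3 + L))
f(9)² = (7*9*(11 + 3*9))² = (7*9*(11 + 27))² = (7*9*38)² = 2394² = 5731236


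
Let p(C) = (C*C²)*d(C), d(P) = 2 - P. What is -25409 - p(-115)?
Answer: 177916966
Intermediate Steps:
p(C) = C³*(2 - C) (p(C) = (C*C²)*(2 - C) = C³*(2 - C))
-25409 - p(-115) = -25409 - (-115)³*(2 - 1*(-115)) = -25409 - (-1520875)*(2 + 115) = -25409 - (-1520875)*117 = -25409 - 1*(-177942375) = -25409 + 177942375 = 177916966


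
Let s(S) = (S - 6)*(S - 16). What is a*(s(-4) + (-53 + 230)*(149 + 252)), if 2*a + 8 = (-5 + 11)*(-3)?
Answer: -925301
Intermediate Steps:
s(S) = (-16 + S)*(-6 + S) (s(S) = (-6 + S)*(-16 + S) = (-16 + S)*(-6 + S))
a = -13 (a = -4 + ((-5 + 11)*(-3))/2 = -4 + (6*(-3))/2 = -4 + (½)*(-18) = -4 - 9 = -13)
a*(s(-4) + (-53 + 230)*(149 + 252)) = -13*((96 + (-4)² - 22*(-4)) + (-53 + 230)*(149 + 252)) = -13*((96 + 16 + 88) + 177*401) = -13*(200 + 70977) = -13*71177 = -925301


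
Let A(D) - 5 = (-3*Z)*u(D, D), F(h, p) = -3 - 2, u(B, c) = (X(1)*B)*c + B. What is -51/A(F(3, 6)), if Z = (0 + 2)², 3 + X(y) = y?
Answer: -51/665 ≈ -0.076692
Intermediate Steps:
X(y) = -3 + y
u(B, c) = B - 2*B*c (u(B, c) = ((-3 + 1)*B)*c + B = (-2*B)*c + B = -2*B*c + B = B - 2*B*c)
Z = 4 (Z = 2² = 4)
F(h, p) = -5
A(D) = 5 - 12*D*(1 - 2*D) (A(D) = 5 + (-3*4)*(D*(1 - 2*D)) = 5 - 12*D*(1 - 2*D))
-51/A(F(3, 6)) = -51/(5 + 12*(-5)*(-1 + 2*(-5))) = -51/(5 + 12*(-5)*(-1 - 10)) = -51/(5 + 12*(-5)*(-11)) = -51/(5 + 660) = -51/665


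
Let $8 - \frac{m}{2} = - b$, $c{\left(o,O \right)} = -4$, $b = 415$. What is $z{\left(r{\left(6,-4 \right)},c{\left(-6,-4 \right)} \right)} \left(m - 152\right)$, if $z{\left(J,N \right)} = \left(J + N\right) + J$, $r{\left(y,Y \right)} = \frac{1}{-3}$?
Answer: $- \frac{9716}{3} \approx -3238.7$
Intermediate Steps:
$r{\left(y,Y \right)} = - \frac{1}{3}$
$z{\left(J,N \right)} = N + 2 J$
$m = 846$ ($m = 16 - 2 \left(\left(-1\right) 415\right) = 16 - -830 = 16 + 830 = 846$)
$z{\left(r{\left(6,-4 \right)},c{\left(-6,-4 \right)} \right)} \left(m - 152\right) = \left(-4 + 2 \left(- \frac{1}{3}\right)\right) \left(846 - 152\right) = \left(-4 - \frac{2}{3}\right) 694 = \left(- \frac{14}{3}\right) 694 = - \frac{9716}{3}$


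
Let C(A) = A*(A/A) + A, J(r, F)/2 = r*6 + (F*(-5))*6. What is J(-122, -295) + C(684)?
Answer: 17604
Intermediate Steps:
J(r, F) = -60*F + 12*r (J(r, F) = 2*(r*6 + (F*(-5))*6) = 2*(6*r - 5*F*6) = 2*(6*r - 30*F) = 2*(-30*F + 6*r) = -60*F + 12*r)
C(A) = 2*A (C(A) = A*1 + A = A + A = 2*A)
J(-122, -295) + C(684) = (-60*(-295) + 12*(-122)) + 2*684 = (17700 - 1464) + 1368 = 16236 + 1368 = 17604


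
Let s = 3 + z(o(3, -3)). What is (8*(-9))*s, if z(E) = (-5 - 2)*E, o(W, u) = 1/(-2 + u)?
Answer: -1584/5 ≈ -316.80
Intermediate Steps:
z(E) = -7*E
s = 22/5 (s = 3 - 7/(-2 - 3) = 3 - 7/(-5) = 3 - 7*(-1/5) = 3 + 7/5 = 22/5 ≈ 4.4000)
(8*(-9))*s = (8*(-9))*(22/5) = -72*22/5 = -1584/5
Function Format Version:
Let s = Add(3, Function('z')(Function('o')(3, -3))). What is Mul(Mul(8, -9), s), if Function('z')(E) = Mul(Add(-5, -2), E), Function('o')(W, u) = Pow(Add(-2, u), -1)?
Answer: Rational(-1584, 5) ≈ -316.80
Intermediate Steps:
Function('z')(E) = Mul(-7, E)
s = Rational(22, 5) (s = Add(3, Mul(-7, Pow(Add(-2, -3), -1))) = Add(3, Mul(-7, Pow(-5, -1))) = Add(3, Mul(-7, Rational(-1, 5))) = Add(3, Rational(7, 5)) = Rational(22, 5) ≈ 4.4000)
Mul(Mul(8, -9), s) = Mul(Mul(8, -9), Rational(22, 5)) = Mul(-72, Rational(22, 5)) = Rational(-1584, 5)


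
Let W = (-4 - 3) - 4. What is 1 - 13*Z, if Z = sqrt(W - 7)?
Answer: 1 - 39*I*sqrt(2) ≈ 1.0 - 55.154*I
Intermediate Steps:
W = -11 (W = -7 - 4 = -11)
Z = 3*I*sqrt(2) (Z = sqrt(-11 - 7) = sqrt(-18) = 3*I*sqrt(2) ≈ 4.2426*I)
1 - 13*Z = 1 - 39*I*sqrt(2)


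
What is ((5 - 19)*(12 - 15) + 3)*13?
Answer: 585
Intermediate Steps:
((5 - 19)*(12 - 15) + 3)*13 = (-14*(-3) + 3)*13 = (42 + 3)*13 = 45*13 = 585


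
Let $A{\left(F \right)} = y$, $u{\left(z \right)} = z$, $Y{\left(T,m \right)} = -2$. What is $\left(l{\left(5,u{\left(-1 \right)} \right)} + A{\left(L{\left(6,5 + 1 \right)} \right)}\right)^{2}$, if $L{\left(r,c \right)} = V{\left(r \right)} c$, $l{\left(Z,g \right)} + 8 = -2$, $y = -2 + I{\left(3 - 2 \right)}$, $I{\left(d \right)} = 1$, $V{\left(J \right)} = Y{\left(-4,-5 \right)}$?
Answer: $121$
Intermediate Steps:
$V{\left(J \right)} = -2$
$y = -1$ ($y = -2 + 1 = -1$)
$l{\left(Z,g \right)} = -10$ ($l{\left(Z,g \right)} = -8 - 2 = -10$)
$L{\left(r,c \right)} = - 2 c$
$A{\left(F \right)} = -1$
$\left(l{\left(5,u{\left(-1 \right)} \right)} + A{\left(L{\left(6,5 + 1 \right)} \right)}\right)^{2} = \left(-10 - 1\right)^{2} = \left(-11\right)^{2} = 121$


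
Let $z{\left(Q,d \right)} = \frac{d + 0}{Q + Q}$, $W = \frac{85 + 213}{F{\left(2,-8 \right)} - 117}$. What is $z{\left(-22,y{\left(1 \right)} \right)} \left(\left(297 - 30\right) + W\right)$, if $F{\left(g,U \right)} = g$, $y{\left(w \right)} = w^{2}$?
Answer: $- \frac{30407}{5060} \approx -6.0093$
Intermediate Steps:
$W = - \frac{298}{115}$ ($W = \frac{85 + 213}{2 - 117} = \frac{298}{-115} = 298 \left(- \frac{1}{115}\right) = - \frac{298}{115} \approx -2.5913$)
$z{\left(Q,d \right)} = \frac{d}{2 Q}$
$z{\left(-22,y{\left(1 \right)} \right)} \left(\left(297 - 30\right) + W\right) = \frac{1^{2}}{2 \left(-22\right)} \left(\left(297 - 30\right) - \frac{298}{115}\right) = \frac{1}{2} \cdot 1 \left(- \frac{1}{22}\right) \left(267 - \frac{298}{115}\right) = \left(- \frac{1}{44}\right) \frac{30407}{115} = - \frac{30407}{5060}$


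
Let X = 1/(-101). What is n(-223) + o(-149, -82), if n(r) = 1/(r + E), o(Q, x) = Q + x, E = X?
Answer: -5203145/22524 ≈ -231.00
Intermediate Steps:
X = -1/101 ≈ -0.0099010
E = -1/101 ≈ -0.0099010
n(r) = 1/(-1/101 + r) (n(r) = 1/(r - 1/101) = 1/(-1/101 + r))
n(-223) + o(-149, -82) = 101/(-1 + 101*(-223)) + (-149 - 82) = 101/(-1 - 22523) - 231 = 101/(-22524) - 231 = 101*(-1/22524) - 231 = -101/22524 - 231 = -5203145/22524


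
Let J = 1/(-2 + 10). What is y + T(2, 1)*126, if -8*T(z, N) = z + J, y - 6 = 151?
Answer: 3953/32 ≈ 123.53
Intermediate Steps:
J = ⅛ (J = 1/8 = ⅛ ≈ 0.12500)
y = 157 (y = 6 + 151 = 157)
T(z, N) = -1/64 - z/8 (T(z, N) = -(z + ⅛)/8 = -(⅛ + z)/8 = -1/64 - z/8)
y + T(2, 1)*126 = 157 + (-1/64 - ⅛*2)*126 = 157 + (-1/64 - ¼)*126 = 157 - 17/64*126 = 157 - 1071/32 = 3953/32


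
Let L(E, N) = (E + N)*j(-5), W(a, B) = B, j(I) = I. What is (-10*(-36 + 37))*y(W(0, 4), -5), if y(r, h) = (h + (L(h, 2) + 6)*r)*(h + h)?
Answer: 7900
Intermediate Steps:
L(E, N) = -5*E - 5*N (L(E, N) = (E + N)*(-5) = -5*E - 5*N)
y(r, h) = 2*h*(h + r*(-4 - 5*h)) (y(r, h) = (h + ((-5*h - 5*2) + 6)*r)*(h + h) = (h + ((-5*h - 10) + 6)*r)*(2*h) = (h + ((-10 - 5*h) + 6)*r)*(2*h) = (h + (-4 - 5*h)*r)*(2*h) = (h + r*(-4 - 5*h))*(2*h) = 2*h*(h + r*(-4 - 5*h)))
(-10*(-36 + 37))*y(W(0, 4), -5) = (-10*(-36 + 37))*(2*(-5)*(-5 - 4*4 - 5*(-5)*4)) = (-10*1)*(2*(-5)*(-5 - 16 + 100)) = -20*(-5)*79 = -10*(-790) = 7900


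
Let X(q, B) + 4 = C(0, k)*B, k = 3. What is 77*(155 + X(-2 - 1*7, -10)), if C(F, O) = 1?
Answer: 10857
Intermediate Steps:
X(q, B) = -4 + B (X(q, B) = -4 + 1*B = -4 + B)
77*(155 + X(-2 - 1*7, -10)) = 77*(155 + (-4 - 10)) = 77*(155 - 14) = 77*141 = 10857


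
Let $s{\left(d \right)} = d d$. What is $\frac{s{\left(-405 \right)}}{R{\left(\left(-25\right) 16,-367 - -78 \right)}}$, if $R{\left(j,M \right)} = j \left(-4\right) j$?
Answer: $- \frac{6561}{25600} \approx -0.25629$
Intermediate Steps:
$s{\left(d \right)} = d^{2}$
$R{\left(j,M \right)} = - 4 j^{2}$ ($R{\left(j,M \right)} = - 4 j j = - 4 j^{2}$)
$\frac{s{\left(-405 \right)}}{R{\left(\left(-25\right) 16,-367 - -78 \right)}} = \frac{\left(-405\right)^{2}}{\left(-4\right) \left(\left(-25\right) 16\right)^{2}} = \frac{164025}{\left(-4\right) \left(-400\right)^{2}} = \frac{164025}{\left(-4\right) 160000} = \frac{164025}{-640000} = 164025 \left(- \frac{1}{640000}\right) = - \frac{6561}{25600}$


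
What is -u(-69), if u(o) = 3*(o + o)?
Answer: 414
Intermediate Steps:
u(o) = 6*o (u(o) = 3*(2*o) = 6*o)
-u(-69) = -6*(-69) = -1*(-414) = 414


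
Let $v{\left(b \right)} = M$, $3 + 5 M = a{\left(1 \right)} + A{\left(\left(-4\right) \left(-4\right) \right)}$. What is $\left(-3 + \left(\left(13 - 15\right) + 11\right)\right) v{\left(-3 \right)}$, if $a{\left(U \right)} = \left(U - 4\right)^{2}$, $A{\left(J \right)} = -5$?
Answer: $\frac{6}{5} \approx 1.2$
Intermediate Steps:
$a{\left(U \right)} = \left(-4 + U\right)^{2}$
$M = \frac{1}{5}$ ($M = - \frac{3}{5} + \frac{\left(-4 + 1\right)^{2} - 5}{5} = - \frac{3}{5} + \frac{\left(-3\right)^{2} - 5}{5} = - \frac{3}{5} + \frac{9 - 5}{5} = - \frac{3}{5} + \frac{1}{5} \cdot 4 = - \frac{3}{5} + \frac{4}{5} = \frac{1}{5} \approx 0.2$)
$v{\left(b \right)} = \frac{1}{5}$
$\left(-3 + \left(\left(13 - 15\right) + 11\right)\right) v{\left(-3 \right)} = \left(-3 + \left(\left(13 - 15\right) + 11\right)\right) \frac{1}{5} = \left(-3 + \left(-2 + 11\right)\right) \frac{1}{5} = \left(-3 + 9\right) \frac{1}{5} = 6 \cdot \frac{1}{5} = \frac{6}{5}$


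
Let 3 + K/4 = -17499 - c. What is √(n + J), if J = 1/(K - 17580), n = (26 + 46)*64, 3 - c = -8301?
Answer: 41*√10001091351/60402 ≈ 67.882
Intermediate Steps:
c = 8304 (c = 3 - 1*(-8301) = 3 + 8301 = 8304)
K = -103224 (K = -12 + 4*(-17499 - 1*8304) = -12 + 4*(-17499 - 8304) = -12 + 4*(-25803) = -12 - 103212 = -103224)
n = 4608 (n = 72*64 = 4608)
J = -1/120804 (J = 1/(-103224 - 17580) = 1/(-120804) = -1/120804 ≈ -8.2779e-6)
√(n + J) = √(4608 - 1/120804) = √(556664831/120804) = 41*√10001091351/60402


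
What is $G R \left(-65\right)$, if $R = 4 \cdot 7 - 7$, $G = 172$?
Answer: $-234780$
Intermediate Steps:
$R = 21$ ($R = 28 - 7 = 21$)
$G R \left(-65\right) = 172 \cdot 21 \left(-65\right) = 3612 \left(-65\right) = -234780$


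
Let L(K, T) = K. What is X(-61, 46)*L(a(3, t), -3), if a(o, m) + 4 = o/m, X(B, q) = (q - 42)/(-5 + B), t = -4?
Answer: 19/66 ≈ 0.28788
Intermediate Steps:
X(B, q) = (-42 + q)/(-5 + B)
a(o, m) = -4 + o/m
X(-61, 46)*L(a(3, t), -3) = ((-42 + 46)/(-5 - 61))*(-4 + 3/(-4)) = (4/(-66))*(-4 + 3*(-¼)) = (-1/66*4)*(-4 - ¾) = -2/33*(-19/4) = 19/66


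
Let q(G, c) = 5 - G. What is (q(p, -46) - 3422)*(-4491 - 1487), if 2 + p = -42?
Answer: 20163794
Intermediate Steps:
p = -44 (p = -2 - 42 = -44)
(q(p, -46) - 3422)*(-4491 - 1487) = ((5 - 1*(-44)) - 3422)*(-4491 - 1487) = ((5 + 44) - 3422)*(-5978) = (49 - 3422)*(-5978) = -3373*(-5978) = 20163794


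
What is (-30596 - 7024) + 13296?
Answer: -24324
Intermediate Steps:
(-30596 - 7024) + 13296 = -37620 + 13296 = -24324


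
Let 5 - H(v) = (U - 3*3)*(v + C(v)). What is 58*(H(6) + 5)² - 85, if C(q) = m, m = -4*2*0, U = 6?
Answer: 45387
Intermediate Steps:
m = 0 (m = -8*0 = 0)
C(q) = 0
H(v) = 5 + 3*v (H(v) = 5 - (6 - 3*3)*(v + 0) = 5 - (6 - 9)*v = 5 - (-3)*v = 5 + 3*v)
58*(H(6) + 5)² - 85 = 58*((5 + 3*6) + 5)² - 85 = 58*((5 + 18) + 5)² - 85 = 58*(23 + 5)² - 85 = 58*28² - 85 = 58*784 - 85 = 45472 - 85 = 45387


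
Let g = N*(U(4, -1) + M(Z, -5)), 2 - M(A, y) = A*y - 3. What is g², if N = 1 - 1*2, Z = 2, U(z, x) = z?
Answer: 361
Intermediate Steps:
M(A, y) = 5 - A*y (M(A, y) = 2 - (A*y - 3) = 2 - (-3 + A*y) = 2 + (3 - A*y) = 5 - A*y)
N = -1 (N = 1 - 2 = -1)
g = -19 (g = -(4 + (5 - 1*2*(-5))) = -(4 + (5 + 10)) = -(4 + 15) = -1*19 = -19)
g² = (-19)² = 361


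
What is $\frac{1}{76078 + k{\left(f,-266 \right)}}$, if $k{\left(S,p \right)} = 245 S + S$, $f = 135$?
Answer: $\frac{1}{109288} \approx 9.1501 \cdot 10^{-6}$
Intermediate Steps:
$k{\left(S,p \right)} = 246 S$
$\frac{1}{76078 + k{\left(f,-266 \right)}} = \frac{1}{76078 + 246 \cdot 135} = \frac{1}{76078 + 33210} = \frac{1}{109288}$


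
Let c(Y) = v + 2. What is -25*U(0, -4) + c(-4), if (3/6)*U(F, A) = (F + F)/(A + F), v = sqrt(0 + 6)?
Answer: 2 + sqrt(6) ≈ 4.4495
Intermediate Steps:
v = sqrt(6) ≈ 2.4495
c(Y) = 2 + sqrt(6) (c(Y) = sqrt(6) + 2 = 2 + sqrt(6))
U(F, A) = 4*F/(A + F) (U(F, A) = 2*((F + F)/(A + F)) = 2*((2*F)/(A + F)) = 2*(2*F/(A + F)) = 4*F/(A + F))
-25*U(0, -4) + c(-4) = -100*0/(-4 + 0) + (2 + sqrt(6)) = -100*0/(-4) + (2 + sqrt(6)) = -100*0*(-1)/4 + (2 + sqrt(6)) = -25*0 + (2 + sqrt(6)) = 0 + (2 + sqrt(6)) = 2 + sqrt(6)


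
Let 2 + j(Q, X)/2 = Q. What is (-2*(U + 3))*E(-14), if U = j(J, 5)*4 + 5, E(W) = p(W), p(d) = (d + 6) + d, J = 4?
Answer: 1056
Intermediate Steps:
j(Q, X) = -4 + 2*Q
p(d) = 6 + 2*d (p(d) = (6 + d) + d = 6 + 2*d)
E(W) = 6 + 2*W
U = 21 (U = (-4 + 2*4)*4 + 5 = (-4 + 8)*4 + 5 = 4*4 + 5 = 16 + 5 = 21)
(-2*(U + 3))*E(-14) = (-2*(21 + 3))*(6 + 2*(-14)) = (-2*24)*(6 - 28) = -48*(-22) = 1056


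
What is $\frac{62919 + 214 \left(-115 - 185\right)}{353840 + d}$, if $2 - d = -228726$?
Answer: $- \frac{183}{83224} \approx -0.0021989$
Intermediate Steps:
$d = 228728$ ($d = 2 - -228726 = 2 + 228726 = 228728$)
$\frac{62919 + 214 \left(-115 - 185\right)}{353840 + d} = \frac{62919 + 214 \left(-115 - 185\right)}{353840 + 228728} = \frac{62919 + 214 \left(-300\right)}{582568} = \left(62919 - 64200\right) \frac{1}{582568} = \left(-1281\right) \frac{1}{582568} = - \frac{183}{83224}$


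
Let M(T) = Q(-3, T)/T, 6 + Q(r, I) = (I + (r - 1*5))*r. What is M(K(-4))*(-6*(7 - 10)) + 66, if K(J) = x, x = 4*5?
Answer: 141/5 ≈ 28.200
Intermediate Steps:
x = 20
K(J) = 20
Q(r, I) = -6 + r*(-5 + I + r) (Q(r, I) = -6 + (I + (r - 1*5))*r = -6 + (I + (r - 5))*r = -6 + (I + (-5 + r))*r = -6 + (-5 + I + r)*r = -6 + r*(-5 + I + r))
M(T) = (18 - 3*T)/T (M(T) = (-6 + (-3)² - 5*(-3) + T*(-3))/T = (-6 + 9 + 15 - 3*T)/T = (18 - 3*T)/T)
M(K(-4))*(-6*(7 - 10)) + 66 = (-3 + 18/20)*(-6*(7 - 10)) + 66 = (-3 + 18*(1/20))*(-6*(-3)) + 66 = (-3 + 9/10)*18 + 66 = -21/10*18 + 66 = -189/5 + 66 = 141/5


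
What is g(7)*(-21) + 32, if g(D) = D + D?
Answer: -262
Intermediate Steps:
g(D) = 2*D
g(7)*(-21) + 32 = (2*7)*(-21) + 32 = 14*(-21) + 32 = -294 + 32 = -262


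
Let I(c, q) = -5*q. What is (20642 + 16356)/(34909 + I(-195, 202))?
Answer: 36998/33899 ≈ 1.0914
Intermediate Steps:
(20642 + 16356)/(34909 + I(-195, 202)) = (20642 + 16356)/(34909 - 5*202) = 36998/(34909 - 1010) = 36998/33899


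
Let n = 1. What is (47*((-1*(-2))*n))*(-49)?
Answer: -4606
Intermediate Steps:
(47*((-1*(-2))*n))*(-49) = (47*(-1*(-2)*1))*(-49) = (47*(2*1))*(-49) = (47*2)*(-49) = 94*(-49) = -4606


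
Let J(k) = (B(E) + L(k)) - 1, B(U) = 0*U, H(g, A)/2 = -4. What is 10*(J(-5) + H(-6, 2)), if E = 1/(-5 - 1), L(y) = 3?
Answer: -60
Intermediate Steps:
H(g, A) = -8 (H(g, A) = 2*(-4) = -8)
E = -⅙ (E = 1/(-6) = -⅙ ≈ -0.16667)
B(U) = 0
J(k) = 2 (J(k) = (0 + 3) - 1 = 3 - 1 = 2)
10*(J(-5) + H(-6, 2)) = 10*(2 - 8) = 10*(-6) = -60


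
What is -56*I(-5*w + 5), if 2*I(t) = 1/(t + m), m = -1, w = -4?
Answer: -7/6 ≈ -1.1667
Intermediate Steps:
I(t) = 1/(2*(-1 + t)) (I(t) = 1/(2*(t - 1)) = 1/(2*(-1 + t)))
-56*I(-5*w + 5) = -28/(-1 + (-5*(-4) + 5)) = -28/(-1 + (20 + 5)) = -28/(-1 + 25) = -28/24 = -56*1/48 = -7/6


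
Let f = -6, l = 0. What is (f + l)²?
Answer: 36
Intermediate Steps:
(f + l)² = (-6 + 0)² = (-6)² = 36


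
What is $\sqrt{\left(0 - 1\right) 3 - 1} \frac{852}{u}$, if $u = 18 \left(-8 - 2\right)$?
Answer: $- \frac{142 i}{15} \approx - 9.4667 i$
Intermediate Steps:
$u = -180$ ($u = 18 \left(-10\right) = -180$)
$\sqrt{\left(0 - 1\right) 3 - 1} \frac{852}{u} = \sqrt{\left(0 - 1\right) 3 - 1} \frac{852}{-180} = \sqrt{\left(0 - 1\right) 3 + \left(-1 + 0\right)} 852 \left(- \frac{1}{180}\right) = \sqrt{\left(-1\right) 3 - 1} \left(- \frac{71}{15}\right) = \sqrt{-3 - 1} \left(- \frac{71}{15}\right) = \sqrt{-4} \left(- \frac{71}{15}\right) = 2 i \left(- \frac{71}{15}\right) = - \frac{142 i}{15}$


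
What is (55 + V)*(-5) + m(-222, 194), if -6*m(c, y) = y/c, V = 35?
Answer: -299603/666 ≈ -449.85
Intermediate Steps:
m(c, y) = -y/(6*c)
(55 + V)*(-5) + m(-222, 194) = (55 + 35)*(-5) - 1/6*194/(-222) = 90*(-5) - 1/6*194*(-1/222) = -450 + 97/666 = -299603/666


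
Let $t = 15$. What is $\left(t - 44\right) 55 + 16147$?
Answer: $14552$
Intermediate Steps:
$\left(t - 44\right) 55 + 16147 = \left(15 - 44\right) 55 + 16147 = \left(-29\right) 55 + 16147 = -1595 + 16147 = 14552$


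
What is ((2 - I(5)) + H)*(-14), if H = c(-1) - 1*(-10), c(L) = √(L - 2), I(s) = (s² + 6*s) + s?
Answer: 672 - 14*I*√3 ≈ 672.0 - 24.249*I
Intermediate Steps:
I(s) = s² + 7*s
c(L) = √(-2 + L)
H = 10 + I*√3 (H = √(-2 - 1) - 1*(-10) = √(-3) + 10 = I*√3 + 10 = 10 + I*√3 ≈ 10.0 + 1.732*I)
((2 - I(5)) + H)*(-14) = ((2 - 5*(7 + 5)) + (10 + I*√3))*(-14) = ((2 - 5*12) + (10 + I*√3))*(-14) = ((2 - 1*60) + (10 + I*√3))*(-14) = ((2 - 60) + (10 + I*√3))*(-14) = (-58 + (10 + I*√3))*(-14) = (-48 + I*√3)*(-14) = 672 - 14*I*√3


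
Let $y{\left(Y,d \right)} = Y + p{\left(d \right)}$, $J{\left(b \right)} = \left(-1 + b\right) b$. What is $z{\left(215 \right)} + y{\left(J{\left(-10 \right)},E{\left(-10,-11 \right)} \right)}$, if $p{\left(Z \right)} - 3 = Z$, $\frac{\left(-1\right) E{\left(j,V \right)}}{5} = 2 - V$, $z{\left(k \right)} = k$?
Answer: $263$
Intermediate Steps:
$J{\left(b \right)} = b \left(-1 + b\right)$
$E{\left(j,V \right)} = -10 + 5 V$ ($E{\left(j,V \right)} = - 5 \left(2 - V\right) = -10 + 5 V$)
$p{\left(Z \right)} = 3 + Z$
$y{\left(Y,d \right)} = 3 + Y + d$ ($y{\left(Y,d \right)} = Y + \left(3 + d\right) = 3 + Y + d$)
$z{\left(215 \right)} + y{\left(J{\left(-10 \right)},E{\left(-10,-11 \right)} \right)} = 215 + \left(3 - 10 \left(-1 - 10\right) + \left(-10 + 5 \left(-11\right)\right)\right) = 215 - -48 = 215 + \left(3 + 110 - 65\right) = 215 + 48 = 263$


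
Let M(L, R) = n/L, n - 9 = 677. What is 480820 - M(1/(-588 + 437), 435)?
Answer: 584406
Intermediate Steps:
n = 686 (n = 9 + 677 = 686)
M(L, R) = 686/L
480820 - M(1/(-588 + 437), 435) = 480820 - 686/(1/(-588 + 437)) = 480820 - 686/(1/(-151)) = 480820 - 686/(-1/151) = 480820 - 686*(-151) = 480820 - 1*(-103586) = 480820 + 103586 = 584406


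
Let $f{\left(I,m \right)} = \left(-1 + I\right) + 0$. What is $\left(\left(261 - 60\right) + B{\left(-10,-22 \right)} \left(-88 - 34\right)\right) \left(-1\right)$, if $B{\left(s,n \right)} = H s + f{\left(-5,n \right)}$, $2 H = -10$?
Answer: $5167$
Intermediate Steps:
$f{\left(I,m \right)} = -1 + I$
$H = -5$ ($H = \frac{1}{2} \left(-10\right) = -5$)
$B{\left(s,n \right)} = -6 - 5 s$ ($B{\left(s,n \right)} = - 5 s - 6 = -6 - 5 s$)
$\left(\left(261 - 60\right) + B{\left(-10,-22 \right)} \left(-88 - 34\right)\right) \left(-1\right) = \left(\left(261 - 60\right) + \left(-6 - -50\right) \left(-88 - 34\right)\right) \left(-1\right) = \left(201 + \left(-6 + 50\right) \left(-122\right)\right) \left(-1\right) = \left(201 + 44 \left(-122\right)\right) \left(-1\right) = \left(201 - 5368\right) \left(-1\right) = \left(-5167\right) \left(-1\right) = 5167$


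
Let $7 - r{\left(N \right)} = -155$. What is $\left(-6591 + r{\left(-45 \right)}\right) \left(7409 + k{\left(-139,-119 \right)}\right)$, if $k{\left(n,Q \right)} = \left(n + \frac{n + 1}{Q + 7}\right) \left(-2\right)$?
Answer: $- \frac{1383308643}{28} \approx -4.9404 \cdot 10^{7}$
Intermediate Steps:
$r{\left(N \right)} = 162$ ($r{\left(N \right)} = 7 - -155 = 7 + 155 = 162$)
$k{\left(n,Q \right)} = - 2 n - \frac{2 \left(1 + n\right)}{7 + Q}$ ($k{\left(n,Q \right)} = \left(n + \frac{1 + n}{7 + Q}\right) \left(-2\right) = - 2 n - \frac{2 \left(1 + n\right)}{7 + Q}$)
$\left(-6591 + r{\left(-45 \right)}\right) \left(7409 + k{\left(-139,-119 \right)}\right) = \left(-6591 + 162\right) \left(7409 + \frac{2 \left(-1 - -1112 - \left(-119\right) \left(-139\right)\right)}{7 - 119}\right) = - 6429 \left(7409 + \frac{2 \left(-1 + 1112 - 16541\right)}{-112}\right) = - 6429 \left(7409 + 2 \left(- \frac{1}{112}\right) \left(-15430\right)\right) = - 6429 \left(7409 + \frac{7715}{28}\right) = \left(-6429\right) \frac{215167}{28} = - \frac{1383308643}{28}$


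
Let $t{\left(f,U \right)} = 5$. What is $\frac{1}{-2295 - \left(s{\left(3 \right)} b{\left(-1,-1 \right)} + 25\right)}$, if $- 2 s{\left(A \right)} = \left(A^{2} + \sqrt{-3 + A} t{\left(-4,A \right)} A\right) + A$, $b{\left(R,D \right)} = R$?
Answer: $- \frac{1}{2326} \approx -0.00042992$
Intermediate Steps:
$s{\left(A \right)} = - \frac{A}{2} - \frac{A^{2}}{2} - \frac{5 A \sqrt{-3 + A}}{2}$ ($s{\left(A \right)} = - \frac{\left(A^{2} + \sqrt{-3 + A} 5 A\right) + A}{2} = - \frac{\left(A^{2} + 5 \sqrt{-3 + A} A\right) + A}{2} = - \frac{\left(A^{2} + 5 A \sqrt{-3 + A}\right) + A}{2} = - \frac{A + A^{2} + 5 A \sqrt{-3 + A}}{2} = - \frac{A}{2} - \frac{A^{2}}{2} - \frac{5 A \sqrt{-3 + A}}{2}$)
$\frac{1}{-2295 - \left(s{\left(3 \right)} b{\left(-1,-1 \right)} + 25\right)} = \frac{1}{-2295 - \left(\left(- \frac{1}{2}\right) 3 \left(1 + 3 + 5 \sqrt{-3 + 3}\right) \left(-1\right) + 25\right)} = \frac{1}{-2295 - \left(\left(- \frac{1}{2}\right) 3 \left(1 + 3 + 5 \sqrt{0}\right) \left(-1\right) + 25\right)} = \frac{1}{-2295 - \left(\left(- \frac{1}{2}\right) 3 \left(1 + 3 + 5 \cdot 0\right) \left(-1\right) + 25\right)} = \frac{1}{-2295 - \left(\left(- \frac{1}{2}\right) 3 \left(1 + 3 + 0\right) \left(-1\right) + 25\right)} = \frac{1}{-2295 - \left(\left(- \frac{1}{2}\right) 3 \cdot 4 \left(-1\right) + 25\right)} = \frac{1}{-2295 - \left(\left(-6\right) \left(-1\right) + 25\right)} = \frac{1}{-2295 - \left(6 + 25\right)} = \frac{1}{-2295 - 31} = \frac{1}{-2326} = - \frac{1}{2326}$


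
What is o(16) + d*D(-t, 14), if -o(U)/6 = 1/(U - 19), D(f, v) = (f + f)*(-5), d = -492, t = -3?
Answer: 14762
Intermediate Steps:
D(f, v) = -10*f (D(f, v) = (2*f)*(-5) = -10*f)
o(U) = -6/(-19 + U) (o(U) = -6/(U - 19) = -6/(-19 + U))
o(16) + d*D(-t, 14) = -6/(-19 + 16) - (-4920)*(-1*(-3)) = -6/(-3) - (-4920)*3 = -6*(-⅓) - 492*(-30) = 2 + 14760 = 14762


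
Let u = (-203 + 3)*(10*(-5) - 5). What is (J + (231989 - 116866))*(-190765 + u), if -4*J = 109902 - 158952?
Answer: -45798908815/2 ≈ -2.2899e+10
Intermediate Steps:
J = 24525/2 (J = -(109902 - 158952)/4 = -¼*(-49050) = 24525/2 ≈ 12263.)
u = 11000 (u = -200*(-50 - 5) = -200*(-55) = 11000)
(J + (231989 - 116866))*(-190765 + u) = (24525/2 + (231989 - 116866))*(-190765 + 11000) = (24525/2 + 115123)*(-179765) = (254771/2)*(-179765) = -45798908815/2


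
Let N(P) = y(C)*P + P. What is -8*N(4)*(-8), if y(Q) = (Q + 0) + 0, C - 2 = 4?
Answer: 1792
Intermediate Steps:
C = 6 (C = 2 + 4 = 6)
y(Q) = Q (y(Q) = Q + 0 = Q)
N(P) = 7*P (N(P) = 6*P + P = 7*P)
-8*N(4)*(-8) = -56*4*(-8) = -8*28*(-8) = -224*(-8) = 1792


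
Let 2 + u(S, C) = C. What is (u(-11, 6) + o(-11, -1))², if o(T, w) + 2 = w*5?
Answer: 9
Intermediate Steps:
o(T, w) = -2 + 5*w (o(T, w) = -2 + w*5 = -2 + 5*w)
u(S, C) = -2 + C
(u(-11, 6) + o(-11, -1))² = ((-2 + 6) + (-2 + 5*(-1)))² = (4 + (-2 - 5))² = (4 - 7)² = (-3)² = 9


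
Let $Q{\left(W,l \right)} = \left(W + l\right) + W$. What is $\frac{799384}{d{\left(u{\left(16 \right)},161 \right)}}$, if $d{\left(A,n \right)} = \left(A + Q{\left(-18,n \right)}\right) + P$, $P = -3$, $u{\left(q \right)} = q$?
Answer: $\frac{399692}{69} \approx 5792.6$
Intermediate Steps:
$Q{\left(W,l \right)} = l + 2 W$
$d{\left(A,n \right)} = -39 + A + n$ ($d{\left(A,n \right)} = \left(A + \left(n + 2 \left(-18\right)\right)\right) - 3 = \left(A + \left(n - 36\right)\right) - 3 = \left(A + \left(-36 + n\right)\right) - 3 = \left(-36 + A + n\right) - 3 = -39 + A + n$)
$\frac{799384}{d{\left(u{\left(16 \right)},161 \right)}} = \frac{799384}{-39 + 16 + 161} = \frac{799384}{138} = 799384 \cdot \frac{1}{138} = \frac{399692}{69}$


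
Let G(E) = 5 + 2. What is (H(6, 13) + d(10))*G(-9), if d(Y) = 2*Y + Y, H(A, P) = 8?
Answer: 266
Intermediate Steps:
G(E) = 7
d(Y) = 3*Y
(H(6, 13) + d(10))*G(-9) = (8 + 3*10)*7 = (8 + 30)*7 = 38*7 = 266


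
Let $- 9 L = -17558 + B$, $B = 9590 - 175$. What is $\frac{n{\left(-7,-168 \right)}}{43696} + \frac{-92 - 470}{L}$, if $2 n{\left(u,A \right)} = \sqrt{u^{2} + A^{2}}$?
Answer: $- \frac{5058}{8143} + \frac{7 \sqrt{577}}{87392} \approx -0.61922$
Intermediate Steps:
$B = 9415$
$L = \frac{8143}{9}$ ($L = - \frac{-17558 + 9415}{9} = \left(- \frac{1}{9}\right) \left(-8143\right) = \frac{8143}{9} \approx 904.78$)
$n{\left(u,A \right)} = \frac{\sqrt{A^{2} + u^{2}}}{2}$ ($n{\left(u,A \right)} = \frac{\sqrt{u^{2} + A^{2}}}{2} = \frac{\sqrt{A^{2} + u^{2}}}{2}$)
$\frac{n{\left(-7,-168 \right)}}{43696} + \frac{-92 - 470}{L} = \frac{\frac{1}{2} \sqrt{\left(-168\right)^{2} + \left(-7\right)^{2}}}{43696} + \frac{-92 - 470}{\frac{8143}{9}} = \frac{\sqrt{28224 + 49}}{2} \cdot \frac{1}{43696} + \left(-92 - 470\right) \frac{9}{8143} = \frac{\sqrt{28273}}{2} \cdot \frac{1}{43696} - \frac{5058}{8143} = \frac{7 \sqrt{577}}{2} \cdot \frac{1}{43696} - \frac{5058}{8143} = \frac{7 \sqrt{577}}{87392} - \frac{5058}{8143} = - \frac{5058}{8143} + \frac{7 \sqrt{577}}{87392}$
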